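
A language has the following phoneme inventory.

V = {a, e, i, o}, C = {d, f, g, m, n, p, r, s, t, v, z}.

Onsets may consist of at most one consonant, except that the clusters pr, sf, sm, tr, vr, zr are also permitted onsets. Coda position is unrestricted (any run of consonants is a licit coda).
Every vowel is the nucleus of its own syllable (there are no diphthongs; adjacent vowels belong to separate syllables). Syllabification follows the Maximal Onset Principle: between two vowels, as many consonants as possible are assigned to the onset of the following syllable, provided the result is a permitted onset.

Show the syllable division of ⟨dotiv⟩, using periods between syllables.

Vowels present: o, i; each is a nucleus, giving 2 syllables.
σ1/σ2 boundary: /t/ is a single consonant, so it becomes the next onset.

do.tiv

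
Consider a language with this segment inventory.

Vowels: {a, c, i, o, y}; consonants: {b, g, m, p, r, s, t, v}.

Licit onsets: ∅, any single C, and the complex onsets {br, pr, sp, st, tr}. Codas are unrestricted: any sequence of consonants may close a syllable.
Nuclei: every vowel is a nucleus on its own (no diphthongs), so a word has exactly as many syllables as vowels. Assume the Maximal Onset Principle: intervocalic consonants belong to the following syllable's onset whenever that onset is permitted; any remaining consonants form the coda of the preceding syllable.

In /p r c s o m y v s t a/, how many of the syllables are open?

3

Nuclei (vowels): c, o, y, a → 4 syllables.
σ1/σ2 boundary: /s/ → onset of the next syllable (single consonants are always licit onsets).
σ2/σ3 boundary: /m/ → onset of the next syllable (single consonants are always licit onsets).
σ3/σ4 boundary: /vst/; trying suffixes from longest down, /st/ is the first permitted one, so coda /v/ | onset /st/.
Result: prc.so.myv.sta.
Classifying each syllable: /prc/ (open), /so/ (open), /myv/ (closed), /sta/ (open).
Open syllables: 3.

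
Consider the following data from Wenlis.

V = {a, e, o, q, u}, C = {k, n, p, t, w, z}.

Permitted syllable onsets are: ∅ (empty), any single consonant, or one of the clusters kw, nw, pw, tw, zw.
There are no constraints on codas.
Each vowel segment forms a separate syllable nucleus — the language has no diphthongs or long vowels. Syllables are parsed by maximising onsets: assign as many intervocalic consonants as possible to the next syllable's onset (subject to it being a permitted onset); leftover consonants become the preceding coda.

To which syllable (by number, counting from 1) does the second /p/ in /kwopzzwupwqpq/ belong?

3

The vowels are o, u, q, q — 4 nuclei, so 4 syllables.
σ1/σ2 boundary: /pzzw/; trying suffixes from longest down, /zw/ is the first permitted one, so coda /pz/ | onset /zw/.
σ2/σ3 boundary: /pw/ is a licit onset in full, so it all attaches to the next syllable.
σ3/σ4 boundary: just /p/ — single C goes to the following onset.
Syllabification: kwopz.zwu.pwq.pq.
The second /p/ is in the onset of syllable 3 (/pwq/).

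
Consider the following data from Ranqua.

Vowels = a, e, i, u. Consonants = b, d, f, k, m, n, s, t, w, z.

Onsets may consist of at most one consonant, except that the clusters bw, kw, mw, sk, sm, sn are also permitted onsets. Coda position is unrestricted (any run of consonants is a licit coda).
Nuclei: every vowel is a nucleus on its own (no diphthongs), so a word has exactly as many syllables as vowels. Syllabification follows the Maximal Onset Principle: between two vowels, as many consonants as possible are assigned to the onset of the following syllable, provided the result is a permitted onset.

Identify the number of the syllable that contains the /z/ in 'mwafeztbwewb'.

Nuclei (vowels): a, e, e → 3 syllables.
/a…e/ gap (V1→V2): just /f/ — single C goes to the following onset.
/e…e/ gap (V2→V3): /ztbw/ — longest licit onset from the right is /bw/, leaving /zt/ as coda.
So the parse is mwa.fezt.bwewb.
The /z/ is in the coda of syllable 2 (/fezt/).

2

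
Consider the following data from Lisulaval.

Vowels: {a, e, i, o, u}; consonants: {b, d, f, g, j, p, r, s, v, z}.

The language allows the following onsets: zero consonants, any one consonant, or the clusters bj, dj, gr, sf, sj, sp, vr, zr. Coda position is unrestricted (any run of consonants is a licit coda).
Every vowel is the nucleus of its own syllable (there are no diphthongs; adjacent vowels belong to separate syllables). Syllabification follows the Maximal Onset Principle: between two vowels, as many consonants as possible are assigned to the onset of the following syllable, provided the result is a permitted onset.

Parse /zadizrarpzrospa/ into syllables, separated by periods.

za.di.zrarp.zro.spa

Nuclei (vowels): a, i, a, o, a → 5 syllables.
/a…i/ gap (V1→V2): /d/ is a single consonant, so it becomes the next onset.
/i…a/ gap (V2→V3): cluster /zr/ — /zr/ is itself a permitted onset, so the whole cluster goes right; preceding coda = ∅.
/a…o/ gap (V3→V4): cluster /rpzr/ — the longest permitted-onset suffix is /zr/; onset = /zr/, preceding coda = /rp/.
/o…a/ gap (V4→V5): cluster /sp/ — /sp/ is itself a permitted onset, so the whole cluster goes right; preceding coda = ∅.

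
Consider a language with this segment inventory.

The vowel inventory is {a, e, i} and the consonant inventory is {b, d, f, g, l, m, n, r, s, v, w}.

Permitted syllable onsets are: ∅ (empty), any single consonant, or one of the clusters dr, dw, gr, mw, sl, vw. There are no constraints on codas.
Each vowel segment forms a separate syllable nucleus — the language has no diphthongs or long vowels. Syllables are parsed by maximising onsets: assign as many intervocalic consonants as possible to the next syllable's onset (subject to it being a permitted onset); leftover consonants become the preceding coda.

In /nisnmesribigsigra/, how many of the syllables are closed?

Vowels present: i, e, i, i, i, a; each is a nucleus, giving 6 syllables.
V1 /i/ – V2 /e/: /snm/ — longest licit onset from the right is /m/, leaving /sn/ as coda.
V2 /e/ – V3 /i/: cluster /sr/ — the longest permitted-onset suffix is /r/; onset = /r/, preceding coda = /s/.
V3 /i/ – V4 /i/: /b/ → onset of the next syllable (single consonants are always licit onsets).
V4 /i/ – V5 /i/: cluster /gs/ — the longest permitted-onset suffix is /s/; onset = /s/, preceding coda = /g/.
V5 /i/ – V6 /a/: /gr/ — entire cluster is a permitted onset → onset /gr/, coda ∅.
Result: nisn.mes.ri.big.si.gra.
Classifying each syllable: /nisn/ (closed), /mes/ (closed), /ri/ (open), /big/ (closed), /si/ (open), /gra/ (open).
Closed syllables: 3.

3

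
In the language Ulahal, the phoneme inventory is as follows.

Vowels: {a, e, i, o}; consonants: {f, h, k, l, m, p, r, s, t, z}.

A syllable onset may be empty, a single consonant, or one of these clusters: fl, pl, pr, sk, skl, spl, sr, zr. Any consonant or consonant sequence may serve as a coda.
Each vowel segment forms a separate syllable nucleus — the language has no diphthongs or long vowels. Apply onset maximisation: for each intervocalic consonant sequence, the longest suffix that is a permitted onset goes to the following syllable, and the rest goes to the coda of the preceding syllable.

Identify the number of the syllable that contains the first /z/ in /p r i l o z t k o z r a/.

2

The vowels are i, o, o, a — 4 nuclei, so 4 syllables.
σ1/σ2 boundary: /l/ is a single consonant, so it becomes the next onset.
σ2/σ3 boundary: /ztk/; trying suffixes from longest down, /k/ is the first permitted one, so coda /zt/ | onset /k/.
σ3/σ4 boundary: /zr/ — entire cluster is a permitted onset → onset /zr/, coda ∅.
Putting it together: pri.lozt.ko.zra.
The first /z/ is in the coda of syllable 2 (/lozt/).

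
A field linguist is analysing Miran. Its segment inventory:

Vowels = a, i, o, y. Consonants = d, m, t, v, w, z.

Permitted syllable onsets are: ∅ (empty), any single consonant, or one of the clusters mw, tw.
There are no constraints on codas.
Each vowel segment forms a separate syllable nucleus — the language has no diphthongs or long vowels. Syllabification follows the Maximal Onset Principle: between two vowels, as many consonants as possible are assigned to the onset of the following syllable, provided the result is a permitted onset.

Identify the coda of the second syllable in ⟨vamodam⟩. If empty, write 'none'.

Nuclei (vowels): a, o, a → 3 syllables.
σ1/σ2 boundary: /m/ → onset of the next syllable (single consonants are always licit onsets).
σ2/σ3 boundary: /d/ → onset of the next syllable (single consonants are always licit onsets).
Result: va.mo.dam.
Syllable 2 is /mo/: onset /m/, nucleus /o/, coda ∅.

none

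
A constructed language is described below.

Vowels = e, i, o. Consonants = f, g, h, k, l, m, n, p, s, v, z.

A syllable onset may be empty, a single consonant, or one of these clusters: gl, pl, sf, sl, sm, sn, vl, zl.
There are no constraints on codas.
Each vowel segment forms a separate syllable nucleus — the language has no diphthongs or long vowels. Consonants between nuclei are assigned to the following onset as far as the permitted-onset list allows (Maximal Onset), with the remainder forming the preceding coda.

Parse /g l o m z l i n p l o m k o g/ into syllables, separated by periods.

The vowels are o, i, o, o — 4 nuclei, so 4 syllables.
σ1/σ2 boundary: cluster /mzl/ — the longest permitted-onset suffix is /zl/; onset = /zl/, preceding coda = /m/.
σ2/σ3 boundary: /npl/ — longest licit onset from the right is /pl/, leaving /n/ as coda.
σ3/σ4 boundary: /mk/; trying suffixes from longest down, /k/ is the first permitted one, so coda /m/ | onset /k/.

glom.zlin.plom.kog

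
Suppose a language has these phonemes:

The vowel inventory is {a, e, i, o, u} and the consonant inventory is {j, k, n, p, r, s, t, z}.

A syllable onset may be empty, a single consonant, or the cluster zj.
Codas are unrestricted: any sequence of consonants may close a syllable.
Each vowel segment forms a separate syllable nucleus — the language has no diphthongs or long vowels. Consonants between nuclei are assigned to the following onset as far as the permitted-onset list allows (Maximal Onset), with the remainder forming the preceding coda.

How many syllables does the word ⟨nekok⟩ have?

2

Nuclei (vowels): e, o → 2 syllables.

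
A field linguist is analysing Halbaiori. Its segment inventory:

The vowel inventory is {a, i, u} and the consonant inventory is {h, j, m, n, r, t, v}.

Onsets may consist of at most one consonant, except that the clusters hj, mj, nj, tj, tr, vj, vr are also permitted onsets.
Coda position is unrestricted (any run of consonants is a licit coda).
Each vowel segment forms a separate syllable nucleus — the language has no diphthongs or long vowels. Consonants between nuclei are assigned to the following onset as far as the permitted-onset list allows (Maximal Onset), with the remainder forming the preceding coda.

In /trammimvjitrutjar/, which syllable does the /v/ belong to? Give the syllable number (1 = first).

3

The vowels are a, i, i, u, a — 5 nuclei, so 5 syllables.
V1 /a/ – V2 /i/: /mm/ — longest licit onset from the right is /m/, leaving /m/ as coda.
V2 /i/ – V3 /i/: /mvj/; trying suffixes from longest down, /vj/ is the first permitted one, so coda /m/ | onset /vj/.
V3 /i/ – V4 /u/: cluster /tr/ — /tr/ is itself a permitted onset, so the whole cluster goes right; preceding coda = ∅.
V4 /u/ – V5 /a/: cluster /tj/ — /tj/ is itself a permitted onset, so the whole cluster goes right; preceding coda = ∅.
Result: tram.mim.vji.tru.tjar.
The /v/ is in the onset of syllable 3 (/vji/).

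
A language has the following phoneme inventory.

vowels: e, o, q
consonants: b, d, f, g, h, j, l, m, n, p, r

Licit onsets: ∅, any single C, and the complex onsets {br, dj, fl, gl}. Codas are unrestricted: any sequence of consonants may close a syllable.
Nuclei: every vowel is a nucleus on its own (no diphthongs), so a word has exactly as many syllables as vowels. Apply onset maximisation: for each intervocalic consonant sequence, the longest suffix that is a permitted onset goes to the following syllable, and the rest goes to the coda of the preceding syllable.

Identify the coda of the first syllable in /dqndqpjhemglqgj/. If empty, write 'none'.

n

The vowels are q, q, e, q — 4 nuclei, so 4 syllables.
V1 /q/ – V2 /q/: cluster /nd/ — the longest permitted-onset suffix is /d/; onset = /d/, preceding coda = /n/.
V2 /q/ – V3 /e/: /pjh/; trying suffixes from longest down, /h/ is the first permitted one, so coda /pj/ | onset /h/.
V3 /e/ – V4 /q/: /mgl/ splits as /m/ + /gl/ (/gl/ is the longest suffix that is a licit onset).
Putting it together: dqn.dqpj.hem.glqgj.
Syllable 1 is /dqn/: onset /d/, nucleus /q/, coda /n/.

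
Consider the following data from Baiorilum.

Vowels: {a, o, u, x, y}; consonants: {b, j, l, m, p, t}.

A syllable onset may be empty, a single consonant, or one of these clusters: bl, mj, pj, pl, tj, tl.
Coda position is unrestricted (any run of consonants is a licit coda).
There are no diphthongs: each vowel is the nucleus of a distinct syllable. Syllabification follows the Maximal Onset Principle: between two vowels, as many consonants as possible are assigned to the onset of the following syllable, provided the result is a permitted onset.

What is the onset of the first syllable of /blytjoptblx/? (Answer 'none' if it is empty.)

bl

The vowels are y, o, x — 3 nuclei, so 3 syllables.
σ1/σ2 boundary: /tj/ — entire cluster is a permitted onset → onset /tj/, coda ∅.
σ2/σ3 boundary: cluster /ptbl/ — the longest permitted-onset suffix is /bl/; onset = /bl/, preceding coda = /pt/.
Putting it together: bly.tjopt.blx.
Syllable 1 is /bly/: onset /bl/, nucleus /y/, coda ∅.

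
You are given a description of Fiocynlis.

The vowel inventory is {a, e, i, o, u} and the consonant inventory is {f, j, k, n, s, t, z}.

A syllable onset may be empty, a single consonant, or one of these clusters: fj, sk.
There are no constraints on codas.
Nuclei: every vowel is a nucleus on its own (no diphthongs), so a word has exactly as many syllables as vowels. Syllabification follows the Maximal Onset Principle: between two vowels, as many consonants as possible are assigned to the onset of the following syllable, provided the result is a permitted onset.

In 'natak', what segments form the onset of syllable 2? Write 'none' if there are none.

Nuclei (vowels): a, a → 2 syllables.
σ1/σ2 boundary: just /t/ — single C goes to the following onset.
Syllabification: na.tak.
Syllable 2 is /tak/: onset /t/, nucleus /a/, coda /k/.

t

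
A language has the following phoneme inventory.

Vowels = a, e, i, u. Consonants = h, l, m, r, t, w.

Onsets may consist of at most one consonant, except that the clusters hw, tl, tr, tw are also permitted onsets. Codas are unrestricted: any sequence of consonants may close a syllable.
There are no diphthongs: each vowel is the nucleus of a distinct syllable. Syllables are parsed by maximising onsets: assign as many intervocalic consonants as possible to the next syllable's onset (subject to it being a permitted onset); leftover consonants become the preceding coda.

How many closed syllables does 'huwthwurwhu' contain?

2

The vowels are u, u, u — 3 nuclei, so 3 syllables.
V1 /u/ – V2 /u/: /wthw/; trying suffixes from longest down, /hw/ is the first permitted one, so coda /wt/ | onset /hw/.
V2 /u/ – V3 /u/: /rwh/ — longest licit onset from the right is /h/, leaving /rw/ as coda.
Result: huwt.hwurw.hu.
Classifying each syllable: /huwt/ (closed), /hwurw/ (closed), /hu/ (open).
Closed syllables: 2.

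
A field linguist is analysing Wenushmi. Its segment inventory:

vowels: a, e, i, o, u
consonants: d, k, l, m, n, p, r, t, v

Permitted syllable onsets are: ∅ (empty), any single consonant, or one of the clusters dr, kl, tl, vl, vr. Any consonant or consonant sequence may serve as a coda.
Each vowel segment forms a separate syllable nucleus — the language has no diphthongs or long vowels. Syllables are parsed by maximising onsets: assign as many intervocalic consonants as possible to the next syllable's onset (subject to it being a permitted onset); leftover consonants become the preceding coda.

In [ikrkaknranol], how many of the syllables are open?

Nuclei (vowels): i, a, a, o → 4 syllables.
Between /i/ (V1) and /a/ (V2): /krk/ — longest licit onset from the right is /k/, leaving /kr/ as coda.
Between /a/ (V2) and /a/ (V3): /knr/ splits as /kn/ + /r/ (/r/ is the longest suffix that is a licit onset).
Between /a/ (V3) and /o/ (V4): /n/ is a single consonant, so it becomes the next onset.
So the parse is ikr.kakn.ra.nol.
Classifying each syllable: /ikr/ (closed), /kakn/ (closed), /ra/ (open), /nol/ (closed).
Open syllables: 1.

1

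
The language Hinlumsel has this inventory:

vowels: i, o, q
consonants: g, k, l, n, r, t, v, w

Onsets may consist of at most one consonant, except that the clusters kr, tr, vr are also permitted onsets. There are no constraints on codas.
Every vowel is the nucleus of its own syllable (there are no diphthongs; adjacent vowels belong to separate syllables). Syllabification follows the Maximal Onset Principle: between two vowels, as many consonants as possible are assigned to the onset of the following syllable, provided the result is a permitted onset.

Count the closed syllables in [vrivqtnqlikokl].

Nuclei (vowels): i, q, q, i, o → 5 syllables.
Between /i/ (V1) and /q/ (V2): /v/ is a single consonant, so it becomes the next onset.
Between /q/ (V2) and /q/ (V3): /tn/; trying suffixes from longest down, /n/ is the first permitted one, so coda /t/ | onset /n/.
Between /q/ (V3) and /i/ (V4): just /l/ — single C goes to the following onset.
Between /i/ (V4) and /o/ (V5): /k/ → onset of the next syllable (single consonants are always licit onsets).
Result: vri.vqt.nq.li.kokl.
Classifying each syllable: /vri/ (open), /vqt/ (closed), /nq/ (open), /li/ (open), /kokl/ (closed).
Closed syllables: 2.

2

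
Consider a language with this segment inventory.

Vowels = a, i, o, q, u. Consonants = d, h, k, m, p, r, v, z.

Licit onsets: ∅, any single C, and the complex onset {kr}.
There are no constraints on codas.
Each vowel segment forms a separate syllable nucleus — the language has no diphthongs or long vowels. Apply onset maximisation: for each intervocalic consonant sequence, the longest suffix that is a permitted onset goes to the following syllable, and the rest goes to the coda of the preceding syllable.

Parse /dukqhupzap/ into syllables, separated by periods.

du.kq.hup.zap

The vowels are u, q, u, a — 4 nuclei, so 4 syllables.
σ1/σ2 boundary: just /k/ — single C goes to the following onset.
σ2/σ3 boundary: /h/ is a single consonant, so it becomes the next onset.
σ3/σ4 boundary: cluster /pz/ — the longest permitted-onset suffix is /z/; onset = /z/, preceding coda = /p/.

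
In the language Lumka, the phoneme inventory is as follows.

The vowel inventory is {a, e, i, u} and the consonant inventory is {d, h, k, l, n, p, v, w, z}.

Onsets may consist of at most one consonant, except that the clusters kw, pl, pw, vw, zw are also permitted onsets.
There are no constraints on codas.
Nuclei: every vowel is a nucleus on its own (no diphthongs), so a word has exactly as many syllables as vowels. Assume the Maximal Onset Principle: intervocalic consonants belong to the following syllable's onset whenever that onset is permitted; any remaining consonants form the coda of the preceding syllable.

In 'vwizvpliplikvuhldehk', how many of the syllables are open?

1

Nuclei (vowels): i, i, i, u, e → 5 syllables.
/i…i/ gap (V1→V2): /zvpl/; trying suffixes from longest down, /pl/ is the first permitted one, so coda /zv/ | onset /pl/.
/i…i/ gap (V2→V3): cluster /pl/ — /pl/ is itself a permitted onset, so the whole cluster goes right; preceding coda = ∅.
/i…u/ gap (V3→V4): /kv/ splits as /k/ + /v/ (/v/ is the longest suffix that is a licit onset).
/u…e/ gap (V4→V5): /hld/ splits as /hl/ + /d/ (/d/ is the longest suffix that is a licit onset).
Putting it together: vwizv.pli.plik.vuhl.dehk.
Classifying each syllable: /vwizv/ (closed), /pli/ (open), /plik/ (closed), /vuhl/ (closed), /dehk/ (closed).
Open syllables: 1.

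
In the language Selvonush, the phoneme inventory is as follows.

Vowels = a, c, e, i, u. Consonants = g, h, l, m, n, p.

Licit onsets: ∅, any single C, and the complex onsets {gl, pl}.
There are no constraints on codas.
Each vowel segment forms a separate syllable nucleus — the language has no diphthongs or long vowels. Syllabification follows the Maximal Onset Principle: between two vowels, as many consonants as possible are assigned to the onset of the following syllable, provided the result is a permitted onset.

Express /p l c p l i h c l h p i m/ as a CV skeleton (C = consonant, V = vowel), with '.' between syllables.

CCV.CCV.CVCC.CVC

Nuclei (vowels): c, i, c, i → 4 syllables.
V1 /c/ – V2 /i/: /pl/ is a licit onset in full, so it all attaches to the next syllable.
V2 /i/ – V3 /c/: /h/ is a single consonant, so it becomes the next onset.
V3 /c/ – V4 /i/: /lhp/ — longest licit onset from the right is /p/, leaving /lh/ as coda.
So the parse is plc.pli.hclh.pim.
Mapping each syllable to C/V: /plc/ → CCV, /pli/ → CCV, /hclh/ → CVCC, /pim/ → CVC.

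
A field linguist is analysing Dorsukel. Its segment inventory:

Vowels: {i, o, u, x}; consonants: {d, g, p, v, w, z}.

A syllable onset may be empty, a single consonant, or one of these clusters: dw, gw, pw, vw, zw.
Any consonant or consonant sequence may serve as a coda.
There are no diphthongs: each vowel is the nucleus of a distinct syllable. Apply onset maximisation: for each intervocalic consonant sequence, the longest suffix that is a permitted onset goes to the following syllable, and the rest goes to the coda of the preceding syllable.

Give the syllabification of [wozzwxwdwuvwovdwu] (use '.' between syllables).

Nuclei (vowels): o, x, u, o, u → 5 syllables.
Between /o/ (V1) and /x/ (V2): /zzw/ splits as /z/ + /zw/ (/zw/ is the longest suffix that is a licit onset).
Between /x/ (V2) and /u/ (V3): /wdw/; trying suffixes from longest down, /dw/ is the first permitted one, so coda /w/ | onset /dw/.
Between /u/ (V3) and /o/ (V4): cluster /vw/ — /vw/ is itself a permitted onset, so the whole cluster goes right; preceding coda = ∅.
Between /o/ (V4) and /u/ (V5): /vdw/; trying suffixes from longest down, /dw/ is the first permitted one, so coda /v/ | onset /dw/.

woz.zwxw.dwu.vwov.dwu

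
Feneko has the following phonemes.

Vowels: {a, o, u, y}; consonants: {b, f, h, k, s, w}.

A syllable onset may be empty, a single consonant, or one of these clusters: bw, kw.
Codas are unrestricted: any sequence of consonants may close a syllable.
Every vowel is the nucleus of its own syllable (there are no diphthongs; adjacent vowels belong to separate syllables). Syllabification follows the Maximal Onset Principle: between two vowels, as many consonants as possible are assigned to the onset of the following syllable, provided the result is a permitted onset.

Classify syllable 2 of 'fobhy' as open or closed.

The vowels are o, y — 2 nuclei, so 2 syllables.
V1 /o/ – V2 /y/: /bh/ splits as /b/ + /h/ (/h/ is the longest suffix that is a licit onset).
Syllabification: fob.hy.
Syllable 2 is /hy/; it ends in its nucleus with no coda, so it is open.

open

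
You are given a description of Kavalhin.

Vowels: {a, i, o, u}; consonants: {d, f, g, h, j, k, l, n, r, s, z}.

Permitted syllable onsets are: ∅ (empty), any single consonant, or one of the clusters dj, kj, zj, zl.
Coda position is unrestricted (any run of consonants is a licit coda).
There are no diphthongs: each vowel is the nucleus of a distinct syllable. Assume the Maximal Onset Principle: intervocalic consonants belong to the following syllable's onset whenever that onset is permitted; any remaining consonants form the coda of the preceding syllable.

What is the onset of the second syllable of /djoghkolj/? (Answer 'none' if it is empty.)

k

Nuclei (vowels): o, o → 2 syllables.
/o…o/ gap (V1→V2): /ghk/ splits as /gh/ + /k/ (/k/ is the longest suffix that is a licit onset).
Syllabification: djogh.kolj.
Syllable 2 is /kolj/: onset /k/, nucleus /o/, coda /lj/.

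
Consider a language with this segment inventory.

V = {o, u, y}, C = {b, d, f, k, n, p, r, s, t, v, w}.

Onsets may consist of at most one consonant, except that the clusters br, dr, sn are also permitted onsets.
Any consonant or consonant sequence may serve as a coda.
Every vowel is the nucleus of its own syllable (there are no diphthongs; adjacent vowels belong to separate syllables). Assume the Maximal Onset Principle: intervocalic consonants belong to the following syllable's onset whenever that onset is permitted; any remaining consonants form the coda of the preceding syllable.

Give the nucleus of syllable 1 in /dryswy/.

y

The vowels are y, y — 2 nuclei, so 2 syllables.
The first nucleus (vowel 1 from the left) is /y/.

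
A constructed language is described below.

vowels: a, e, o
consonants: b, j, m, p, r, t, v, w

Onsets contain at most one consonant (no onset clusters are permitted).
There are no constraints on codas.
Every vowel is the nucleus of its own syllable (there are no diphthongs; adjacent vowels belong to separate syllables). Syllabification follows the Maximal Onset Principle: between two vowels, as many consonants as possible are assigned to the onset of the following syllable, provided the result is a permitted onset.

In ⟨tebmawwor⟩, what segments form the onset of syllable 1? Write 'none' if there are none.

Nuclei (vowels): e, a, o → 3 syllables.
Between /e/ (V1) and /a/ (V2): /bm/ splits as /b/ + /m/ (/m/ is the longest suffix that is a licit onset).
Between /a/ (V2) and /o/ (V3): /ww/; trying suffixes from longest down, /w/ is the first permitted one, so coda /w/ | onset /w/.
Result: teb.maw.wor.
Syllable 1 is /teb/: onset /t/, nucleus /e/, coda /b/.

t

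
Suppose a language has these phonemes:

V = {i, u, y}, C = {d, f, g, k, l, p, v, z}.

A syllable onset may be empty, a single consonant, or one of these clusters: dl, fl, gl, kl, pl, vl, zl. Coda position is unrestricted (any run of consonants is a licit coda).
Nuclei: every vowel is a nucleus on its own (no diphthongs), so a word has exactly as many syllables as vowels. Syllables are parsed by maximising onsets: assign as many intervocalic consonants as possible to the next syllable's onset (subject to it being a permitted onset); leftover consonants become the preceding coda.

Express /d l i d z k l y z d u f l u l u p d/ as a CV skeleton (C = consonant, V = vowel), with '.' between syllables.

CCVCC.CCVC.CV.CCV.CVCC

Nuclei (vowels): i, y, u, u, u → 5 syllables.
Between /i/ (V1) and /y/ (V2): /dzkl/; trying suffixes from longest down, /kl/ is the first permitted one, so coda /dz/ | onset /kl/.
Between /y/ (V2) and /u/ (V3): cluster /zd/ — the longest permitted-onset suffix is /d/; onset = /d/, preceding coda = /z/.
Between /u/ (V3) and /u/ (V4): /fl/ — entire cluster is a permitted onset → onset /fl/, coda ∅.
Between /u/ (V4) and /u/ (V5): /l/ → onset of the next syllable (single consonants are always licit onsets).
So the parse is dlidz.klyz.du.flu.lupd.
Mapping each syllable to C/V: /dlidz/ → CCVCC, /klyz/ → CCVC, /du/ → CV, /flu/ → CCV, /lupd/ → CVCC.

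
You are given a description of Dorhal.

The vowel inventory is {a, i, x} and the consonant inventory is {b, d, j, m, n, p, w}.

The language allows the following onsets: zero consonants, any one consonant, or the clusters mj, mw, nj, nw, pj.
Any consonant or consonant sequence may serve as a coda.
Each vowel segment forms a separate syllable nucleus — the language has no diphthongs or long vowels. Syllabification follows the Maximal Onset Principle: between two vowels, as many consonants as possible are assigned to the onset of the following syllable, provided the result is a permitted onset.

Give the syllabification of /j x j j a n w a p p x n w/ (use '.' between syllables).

Vowels present: x, a, a, x; each is a nucleus, giving 4 syllables.
σ1/σ2 boundary: /jj/; trying suffixes from longest down, /j/ is the first permitted one, so coda /j/ | onset /j/.
σ2/σ3 boundary: cluster /nw/ — /nw/ is itself a permitted onset, so the whole cluster goes right; preceding coda = ∅.
σ3/σ4 boundary: /pp/ splits as /p/ + /p/ (/p/ is the longest suffix that is a licit onset).

jxj.ja.nwap.pxnw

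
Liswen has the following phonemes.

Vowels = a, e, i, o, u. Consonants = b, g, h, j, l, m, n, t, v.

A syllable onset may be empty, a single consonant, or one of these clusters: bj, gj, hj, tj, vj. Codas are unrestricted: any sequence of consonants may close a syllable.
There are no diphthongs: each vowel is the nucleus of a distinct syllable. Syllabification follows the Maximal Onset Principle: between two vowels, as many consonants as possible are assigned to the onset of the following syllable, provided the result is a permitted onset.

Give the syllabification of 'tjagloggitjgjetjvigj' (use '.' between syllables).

tjag.log.gitj.gjetj.vigj

The vowels are a, o, i, e, i — 5 nuclei, so 5 syllables.
/a…o/ gap (V1→V2): /gl/; trying suffixes from longest down, /l/ is the first permitted one, so coda /g/ | onset /l/.
/o…i/ gap (V2→V3): /gg/; trying suffixes from longest down, /g/ is the first permitted one, so coda /g/ | onset /g/.
/i…e/ gap (V3→V4): /tjgj/; trying suffixes from longest down, /gj/ is the first permitted one, so coda /tj/ | onset /gj/.
/e…i/ gap (V4→V5): cluster /tjv/ — the longest permitted-onset suffix is /v/; onset = /v/, preceding coda = /tj/.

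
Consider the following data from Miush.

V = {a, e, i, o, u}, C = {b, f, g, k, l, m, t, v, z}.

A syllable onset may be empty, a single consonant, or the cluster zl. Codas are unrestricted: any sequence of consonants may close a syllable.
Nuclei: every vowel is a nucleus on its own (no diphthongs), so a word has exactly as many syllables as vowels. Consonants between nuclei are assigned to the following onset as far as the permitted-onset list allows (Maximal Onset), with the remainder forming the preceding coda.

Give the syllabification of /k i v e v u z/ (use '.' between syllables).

The vowels are i, e, u — 3 nuclei, so 3 syllables.
/i…e/ gap (V1→V2): /v/ is a single consonant, so it becomes the next onset.
/e…u/ gap (V2→V3): /v/ → onset of the next syllable (single consonants are always licit onsets).

ki.ve.vuz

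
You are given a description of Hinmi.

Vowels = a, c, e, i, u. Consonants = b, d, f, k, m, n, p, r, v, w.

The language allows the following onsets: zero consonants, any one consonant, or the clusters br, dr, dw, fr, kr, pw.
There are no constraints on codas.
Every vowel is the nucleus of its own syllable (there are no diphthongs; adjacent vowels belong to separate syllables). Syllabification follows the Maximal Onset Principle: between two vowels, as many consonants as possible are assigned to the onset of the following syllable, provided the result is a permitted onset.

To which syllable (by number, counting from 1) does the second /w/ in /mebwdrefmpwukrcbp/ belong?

3

Vowels present: e, e, u, c; each is a nucleus, giving 4 syllables.
σ1/σ2 boundary: /bwdr/ splits as /bw/ + /dr/ (/dr/ is the longest suffix that is a licit onset).
σ2/σ3 boundary: /fmpw/; trying suffixes from longest down, /pw/ is the first permitted one, so coda /fm/ | onset /pw/.
σ3/σ4 boundary: /kr/ is a licit onset in full, so it all attaches to the next syllable.
So the parse is mebw.drefm.pwu.krcbp.
The second /w/ is in the onset of syllable 3 (/pwu/).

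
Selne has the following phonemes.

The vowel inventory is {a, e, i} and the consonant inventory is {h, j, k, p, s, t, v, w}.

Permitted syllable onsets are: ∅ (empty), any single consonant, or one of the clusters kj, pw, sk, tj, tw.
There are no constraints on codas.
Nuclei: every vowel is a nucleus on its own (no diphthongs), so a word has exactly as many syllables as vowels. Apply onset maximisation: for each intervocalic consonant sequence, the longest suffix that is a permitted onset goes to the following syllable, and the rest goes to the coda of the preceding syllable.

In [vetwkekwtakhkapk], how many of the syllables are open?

0

Vowels present: e, e, a, a; each is a nucleus, giving 4 syllables.
/e…e/ gap (V1→V2): /twk/; trying suffixes from longest down, /k/ is the first permitted one, so coda /tw/ | onset /k/.
/e…a/ gap (V2→V3): /kwt/ — longest licit onset from the right is /t/, leaving /kw/ as coda.
/a…a/ gap (V3→V4): /khk/; trying suffixes from longest down, /k/ is the first permitted one, so coda /kh/ | onset /k/.
So the parse is vetw.kekw.takh.kapk.
Classifying each syllable: /vetw/ (closed), /kekw/ (closed), /takh/ (closed), /kapk/ (closed).
Open syllables: 0.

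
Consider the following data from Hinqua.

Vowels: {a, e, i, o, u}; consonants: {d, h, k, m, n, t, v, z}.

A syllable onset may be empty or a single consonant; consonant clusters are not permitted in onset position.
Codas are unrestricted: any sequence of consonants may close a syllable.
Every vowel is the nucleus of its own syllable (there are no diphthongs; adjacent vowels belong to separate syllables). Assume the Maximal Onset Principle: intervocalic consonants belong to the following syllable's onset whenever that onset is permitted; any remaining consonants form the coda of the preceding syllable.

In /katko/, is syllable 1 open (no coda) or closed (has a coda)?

Vowels present: a, o; each is a nucleus, giving 2 syllables.
V1 /a/ – V2 /o/: /tk/ splits as /t/ + /k/ (/k/ is the longest suffix that is a licit onset).
So the parse is kat.ko.
Syllable 1 is /kat/ with coda /t/, so it is closed.

closed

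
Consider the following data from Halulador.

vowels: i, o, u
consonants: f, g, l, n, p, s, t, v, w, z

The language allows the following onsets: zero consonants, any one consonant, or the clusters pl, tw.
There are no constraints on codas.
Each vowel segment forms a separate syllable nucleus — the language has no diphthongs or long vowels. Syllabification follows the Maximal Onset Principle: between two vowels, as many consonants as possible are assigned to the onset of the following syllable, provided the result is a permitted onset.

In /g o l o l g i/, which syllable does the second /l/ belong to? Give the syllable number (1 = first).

2

The vowels are o, o, i — 3 nuclei, so 3 syllables.
/o…o/ gap (V1→V2): just /l/ — single C goes to the following onset.
/o…i/ gap (V2→V3): /lg/; trying suffixes from longest down, /g/ is the first permitted one, so coda /l/ | onset /g/.
So the parse is go.lol.gi.
The second /l/ is in the coda of syllable 2 (/lol/).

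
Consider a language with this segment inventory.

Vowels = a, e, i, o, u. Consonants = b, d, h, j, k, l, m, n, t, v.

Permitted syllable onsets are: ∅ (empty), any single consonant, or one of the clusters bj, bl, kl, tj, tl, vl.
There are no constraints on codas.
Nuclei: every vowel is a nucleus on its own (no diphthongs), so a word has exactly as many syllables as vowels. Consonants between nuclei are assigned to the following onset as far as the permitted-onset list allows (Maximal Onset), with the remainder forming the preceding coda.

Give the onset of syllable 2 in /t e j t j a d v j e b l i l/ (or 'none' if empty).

Vowels present: e, a, e, i; each is a nucleus, giving 4 syllables.
σ1/σ2 boundary: /jtj/; trying suffixes from longest down, /tj/ is the first permitted one, so coda /j/ | onset /tj/.
σ2/σ3 boundary: /dvj/ splits as /dv/ + /j/ (/j/ is the longest suffix that is a licit onset).
σ3/σ4 boundary: /bl/ is a licit onset in full, so it all attaches to the next syllable.
Result: tej.tjadv.je.blil.
Syllable 2 is /tjadv/: onset /tj/, nucleus /a/, coda /dv/.

tj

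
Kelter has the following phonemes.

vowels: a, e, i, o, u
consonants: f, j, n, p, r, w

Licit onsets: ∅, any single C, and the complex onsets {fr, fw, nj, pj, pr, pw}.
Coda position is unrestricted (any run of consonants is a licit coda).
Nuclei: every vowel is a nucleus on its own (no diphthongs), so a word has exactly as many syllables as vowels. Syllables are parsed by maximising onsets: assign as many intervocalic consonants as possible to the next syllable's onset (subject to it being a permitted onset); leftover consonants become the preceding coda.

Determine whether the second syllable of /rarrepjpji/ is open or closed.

Nuclei (vowels): a, e, i → 3 syllables.
/a…e/ gap (V1→V2): cluster /rr/ — the longest permitted-onset suffix is /r/; onset = /r/, preceding coda = /r/.
/e…i/ gap (V2→V3): /pjpj/; trying suffixes from longest down, /pj/ is the first permitted one, so coda /pj/ | onset /pj/.
Putting it together: rar.repj.pji.
Syllable 2 is /repj/ with coda /pj/, so it is closed.

closed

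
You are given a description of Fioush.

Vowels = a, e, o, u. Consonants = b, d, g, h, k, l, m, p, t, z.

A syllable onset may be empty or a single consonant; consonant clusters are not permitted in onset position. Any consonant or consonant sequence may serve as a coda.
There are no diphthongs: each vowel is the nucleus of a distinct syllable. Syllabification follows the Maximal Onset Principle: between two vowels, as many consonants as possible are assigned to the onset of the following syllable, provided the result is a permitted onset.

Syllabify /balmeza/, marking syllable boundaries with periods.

Nuclei (vowels): a, e, a → 3 syllables.
V1 /a/ – V2 /e/: cluster /lm/ — the longest permitted-onset suffix is /m/; onset = /m/, preceding coda = /l/.
V2 /e/ – V3 /a/: /z/ → onset of the next syllable (single consonants are always licit onsets).

bal.me.za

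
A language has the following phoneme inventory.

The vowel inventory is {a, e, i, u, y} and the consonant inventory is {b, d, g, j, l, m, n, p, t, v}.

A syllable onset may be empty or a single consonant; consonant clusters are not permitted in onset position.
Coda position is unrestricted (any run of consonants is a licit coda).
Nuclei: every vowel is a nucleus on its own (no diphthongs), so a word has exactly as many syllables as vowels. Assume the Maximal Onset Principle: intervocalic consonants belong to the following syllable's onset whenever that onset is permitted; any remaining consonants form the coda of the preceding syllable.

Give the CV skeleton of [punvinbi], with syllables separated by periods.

CVC.CVC.CV

The vowels are u, i, i — 3 nuclei, so 3 syllables.
/u…i/ gap (V1→V2): /nv/ — longest licit onset from the right is /v/, leaving /n/ as coda.
/i…i/ gap (V2→V3): /nb/; trying suffixes from longest down, /b/ is the first permitted one, so coda /n/ | onset /b/.
Result: pun.vin.bi.
Mapping each syllable to C/V: /pun/ → CVC, /vin/ → CVC, /bi/ → CV.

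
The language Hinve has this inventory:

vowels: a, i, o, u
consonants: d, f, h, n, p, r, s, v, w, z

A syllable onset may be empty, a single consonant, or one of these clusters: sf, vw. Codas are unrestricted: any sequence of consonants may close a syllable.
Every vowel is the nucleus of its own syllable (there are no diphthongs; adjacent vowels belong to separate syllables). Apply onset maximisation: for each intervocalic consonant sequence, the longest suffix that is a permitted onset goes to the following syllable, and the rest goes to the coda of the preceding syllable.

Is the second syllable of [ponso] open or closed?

open

The vowels are o, o — 2 nuclei, so 2 syllables.
V1 /o/ – V2 /o/: /ns/; trying suffixes from longest down, /s/ is the first permitted one, so coda /n/ | onset /s/.
Syllabification: pon.so.
Syllable 2 is /so/; it ends in its nucleus with no coda, so it is open.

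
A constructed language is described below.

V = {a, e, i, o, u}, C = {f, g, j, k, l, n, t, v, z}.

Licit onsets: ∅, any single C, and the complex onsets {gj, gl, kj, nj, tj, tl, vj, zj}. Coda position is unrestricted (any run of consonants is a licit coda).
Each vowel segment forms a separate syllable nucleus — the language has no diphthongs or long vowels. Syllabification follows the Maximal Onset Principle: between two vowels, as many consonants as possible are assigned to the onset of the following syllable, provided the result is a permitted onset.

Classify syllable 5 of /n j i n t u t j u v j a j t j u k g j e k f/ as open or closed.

The vowels are i, u, u, a, u, e — 6 nuclei, so 6 syllables.
/i…u/ gap (V1→V2): /nt/ — longest licit onset from the right is /t/, leaving /n/ as coda.
/u…u/ gap (V2→V3): /tj/ — entire cluster is a permitted onset → onset /tj/, coda ∅.
/u…a/ gap (V3→V4): cluster /vj/ — /vj/ is itself a permitted onset, so the whole cluster goes right; preceding coda = ∅.
/a…u/ gap (V4→V5): /jtj/ splits as /j/ + /tj/ (/tj/ is the longest suffix that is a licit onset).
/u…e/ gap (V5→V6): /kgj/; trying suffixes from longest down, /gj/ is the first permitted one, so coda /k/ | onset /gj/.
Result: njin.tu.tju.vjaj.tjuk.gjekf.
Syllable 5 is /tjuk/ with coda /k/, so it is closed.

closed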